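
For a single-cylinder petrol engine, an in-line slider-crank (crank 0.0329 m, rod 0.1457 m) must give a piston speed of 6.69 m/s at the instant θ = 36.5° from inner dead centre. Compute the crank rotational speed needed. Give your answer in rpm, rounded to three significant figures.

For an in-line slider-crank, |v_piston| = rω|sinθ|·[1 + r cosθ/√(L² − r² sin²θ)].
With r = 0.0329 m, L = 0.1457 m, θ = 36.5°: the bracketed kinematic factor |dx/dθ| = 0.023154 m.
ω = v/|dx/dθ| = 6.69/0.023154 = 288.93 rad/s.
N = 60ω/(2π) = 2759.1 rpm.

2760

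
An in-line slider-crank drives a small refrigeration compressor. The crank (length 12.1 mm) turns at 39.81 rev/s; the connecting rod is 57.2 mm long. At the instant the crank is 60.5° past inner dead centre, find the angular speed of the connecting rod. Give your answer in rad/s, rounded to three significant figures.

26.5

ω = 250.1 rad/s (converted from 39.81 rev/s).
The rod makes angle φ with the slider axis where L sinφ = r sinθ; differentiating, L cosφ·φ̇ = r ω cosθ.
L cosφ = √(L² − r² sin²θ) = 0.056222 m.
|ω_rod| = r ω |cosθ| / √(L² − r² sin²θ) = 0.0121·250.1·0.49242/0.056222 = 26.509 rad/s.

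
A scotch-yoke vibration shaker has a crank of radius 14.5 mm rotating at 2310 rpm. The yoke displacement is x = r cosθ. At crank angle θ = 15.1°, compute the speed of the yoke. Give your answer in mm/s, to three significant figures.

ω = 241.9 rad/s (from 2310 rpm).
x = r cosθ ⇒ ẋ = −rω sinθ.
|v| = rω|sinθ| = 0.0145·241.9·|sin 15.1°| = 0.91374 m/s = 913.74 mm/s.

914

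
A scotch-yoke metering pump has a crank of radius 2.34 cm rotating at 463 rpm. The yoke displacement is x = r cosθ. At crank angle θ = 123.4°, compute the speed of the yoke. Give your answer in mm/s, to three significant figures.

947

ω = 48.49 rad/s (from 463 rpm).
x = r cosθ ⇒ ẋ = −rω sinθ.
|v| = rω|sinθ| = 0.0234·48.49·|sin 123.4°| = 0.94718 m/s = 947.18 mm/s.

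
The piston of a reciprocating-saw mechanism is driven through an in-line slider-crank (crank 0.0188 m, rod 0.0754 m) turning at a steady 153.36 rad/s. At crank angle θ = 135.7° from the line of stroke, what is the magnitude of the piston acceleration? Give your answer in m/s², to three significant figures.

312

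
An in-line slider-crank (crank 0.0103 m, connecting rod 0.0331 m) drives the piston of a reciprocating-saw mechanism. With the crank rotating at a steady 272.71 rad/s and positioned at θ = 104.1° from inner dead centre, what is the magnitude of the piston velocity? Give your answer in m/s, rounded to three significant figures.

2.51

ω = 272.7 rad/s
For an in-line slider-crank, x = r cosθ + √(L² − r² sin²θ), so v = −rω sinθ·[1 + r cosθ/√(L² − r² sin²θ)].
With r = 0.0103 m, L = 0.0331 m, θ = 104.1°: √(L² − r² sin²θ) = 0.031557 m.
v = −0.0103·272.7·0.96987·[1 + 0.0103·-0.24362/0.031557] = -2.5077 m/s.
|v| = 2.5077 m/s.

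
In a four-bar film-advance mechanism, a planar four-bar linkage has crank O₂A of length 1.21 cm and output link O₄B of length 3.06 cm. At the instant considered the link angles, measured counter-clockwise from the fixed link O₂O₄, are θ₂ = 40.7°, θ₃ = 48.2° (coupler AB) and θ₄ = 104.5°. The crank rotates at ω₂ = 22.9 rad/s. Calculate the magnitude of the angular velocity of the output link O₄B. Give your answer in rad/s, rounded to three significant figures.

1.42

ω₂ = 22.9 rad/s
Differentiating the loop-closure r₂e^{iθ₂}+r₃e^{iθ₃}=r₁+r₄e^{iθ₄} gives r₂ω₂e^{iθ₂}+r₃ω₃e^{iθ₃}=r₄ω₄e^{iθ₄}.
Eliminating the other unknown: ω₄ = r₂ω₂ sin(θ₂−θ₃) / [r₄ sin(θ₄−θ₃)].
Numerator sine = -0.13053; denominator sine = +0.83195.
Result = 0.0121·22.9·(-0.13053) / (0.0306·(+0.83195)) = -1.4207 rad/s; magnitude 1.4207 rad/s.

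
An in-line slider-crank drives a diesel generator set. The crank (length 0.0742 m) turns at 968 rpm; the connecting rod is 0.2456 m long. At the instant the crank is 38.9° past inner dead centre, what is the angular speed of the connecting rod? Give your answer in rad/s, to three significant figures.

ω = 101.4 rad/s (converted from 968 rpm).
The rod makes angle φ with the slider axis where L sinφ = r sinθ; differentiating, L cosφ·φ̇ = r ω cosθ.
L cosφ = √(L² − r² sin²θ) = 0.24114 m.
|ω_rod| = r ω |cosθ| / √(L² − r² sin²θ) = 0.0742·101.4·0.77824/0.24114 = 24.275 rad/s.

24.3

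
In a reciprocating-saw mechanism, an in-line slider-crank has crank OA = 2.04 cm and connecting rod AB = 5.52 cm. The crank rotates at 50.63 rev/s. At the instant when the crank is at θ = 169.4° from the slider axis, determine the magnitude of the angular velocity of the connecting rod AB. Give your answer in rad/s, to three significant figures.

ω = 318.1 rad/s (converted from 50.63 rev/s).
The rod makes angle φ with the slider axis where L sinφ = r sinθ; differentiating, L cosφ·φ̇ = r ω cosθ.
L cosφ = √(L² − r² sin²θ) = 0.055072 m.
|ω_rod| = r ω |cosθ| / √(L² − r² sin²θ) = 0.0204·318.1·0.98294/0.055072 = 115.83 rad/s.

116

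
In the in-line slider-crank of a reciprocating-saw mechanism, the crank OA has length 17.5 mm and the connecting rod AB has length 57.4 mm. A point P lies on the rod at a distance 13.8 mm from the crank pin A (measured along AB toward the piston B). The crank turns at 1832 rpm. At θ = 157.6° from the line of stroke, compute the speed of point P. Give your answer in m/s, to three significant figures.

2.64

ω = 191.8 rad/s.  Crank-pin speed |V_A| = rω = 3.3573 m/s, perpendicular to OA.
Rod angle: sinφ = −(r/L) sinθ ⇒ φ = -6.672°; ω_rod = −rω cosθ/√(L²−r²sin²θ) = +54.445 rad/s.
V_P = V_A + ω_rod × AP, with AP = 0.0138 m along the rod.
Components: V_Px = −rω sinθ − a·ω_rod·sinφ = -1.1921 m/s;  V_Py = rω cosθ + a·ω_rod·cosφ = -2.3577 m/s.
|V_P| = √(V_Px² + V_Py²) = 2.642 m/s.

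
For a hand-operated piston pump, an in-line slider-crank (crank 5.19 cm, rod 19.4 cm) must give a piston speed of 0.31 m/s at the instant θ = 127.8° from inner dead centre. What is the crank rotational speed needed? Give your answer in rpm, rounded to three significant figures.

For an in-line slider-crank, |v_piston| = rω|sinθ|·[1 + r cosθ/√(L² − r² sin²θ)].
With r = 0.0519 m, L = 0.194 m, θ = 127.8°: the bracketed kinematic factor |dx/dθ| = 0.034129 m.
ω = v/|dx/dθ| = 0.31/0.034129 = 9.0831 rad/s.
N = 60ω/(2π) = 86.737 rpm.

86.7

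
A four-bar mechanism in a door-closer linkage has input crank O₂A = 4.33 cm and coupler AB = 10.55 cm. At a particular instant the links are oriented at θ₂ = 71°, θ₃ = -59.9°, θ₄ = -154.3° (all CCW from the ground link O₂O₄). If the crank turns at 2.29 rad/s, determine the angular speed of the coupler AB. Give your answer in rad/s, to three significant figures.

ω₂ = 2.29 rad/s
Differentiating the loop-closure r₂e^{iθ₂}+r₃e^{iθ₃}=r₁+r₄e^{iθ₄} gives r₂ω₂e^{iθ₂}+r₃ω₃e^{iθ₃}=r₄ω₄e^{iθ₄}.
Eliminating the other unknown: ω₃ = r₂ω₂ sin(θ₄−θ₂) / [r₃ sin(θ₃−θ₄)].
Numerator sine = +0.71080; denominator sine = +0.99705.
Result = 0.0433·2.29·(+0.71080) / (0.1055·(+0.99705)) = +0.67004 rad/s; magnitude 0.67004 rad/s.

0.670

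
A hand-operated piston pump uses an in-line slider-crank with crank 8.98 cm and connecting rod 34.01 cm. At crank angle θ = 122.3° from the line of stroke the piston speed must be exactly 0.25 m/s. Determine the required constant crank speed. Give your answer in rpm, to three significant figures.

For an in-line slider-crank, |v_piston| = rω|sinθ|·[1 + r cosθ/√(L² − r² sin²θ)].
With r = 0.0898 m, L = 0.3401 m, θ = 122.3°: the bracketed kinematic factor |dx/dθ| = 0.064918 m.
ω = v/|dx/dθ| = 0.25/0.064918 = 3.851 rad/s.
N = 60ω/(2π) = 36.774 rpm.

36.8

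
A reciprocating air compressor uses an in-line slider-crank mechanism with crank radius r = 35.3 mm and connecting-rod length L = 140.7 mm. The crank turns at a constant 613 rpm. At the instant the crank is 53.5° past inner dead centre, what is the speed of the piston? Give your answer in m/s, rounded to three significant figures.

2.10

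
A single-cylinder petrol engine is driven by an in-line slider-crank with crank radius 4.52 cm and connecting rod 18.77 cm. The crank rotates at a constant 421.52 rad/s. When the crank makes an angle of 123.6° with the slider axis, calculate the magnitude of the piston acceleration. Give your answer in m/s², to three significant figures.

ω = 421.5 rad/s
x(θ) = r cosθ + √(L² − r² sin²θ); with ω constant, a = ω²·d²x/dθ².
d²x/dθ² = −r cosθ − r²(cos2θ)/√u − r⁴ sin²2θ/(4u^{3/2}),  u = L² − r² sin²θ = 0.0338139 m².
Substituting r = 0.0452 m, L = 0.1877 m, θ = 123.6°: d²x/dθ² = +0.029176 m.
a = ω²·d²x/dθ² = (421.5)²·(+0.029176) = +5184 m/s²;  |a| = 5184 m/s².

5180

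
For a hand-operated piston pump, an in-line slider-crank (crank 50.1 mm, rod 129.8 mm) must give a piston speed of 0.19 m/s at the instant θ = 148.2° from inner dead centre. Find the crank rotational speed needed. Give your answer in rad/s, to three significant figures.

10.8

For an in-line slider-crank, |v_piston| = rω|sinθ|·[1 + r cosθ/√(L² − r² sin²θ)].
With r = 0.0501 m, L = 0.1298 m, θ = 148.2°: the bracketed kinematic factor |dx/dθ| = 0.017555 m.
ω = v/|dx/dθ| = 0.19/0.017555 = 10.823 rad/s.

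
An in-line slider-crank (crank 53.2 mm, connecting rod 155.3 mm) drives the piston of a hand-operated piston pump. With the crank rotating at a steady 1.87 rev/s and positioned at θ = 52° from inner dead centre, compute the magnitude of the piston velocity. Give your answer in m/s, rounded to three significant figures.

0.600

ω = 2π·1.87 = 11.75 rad/s
For an in-line slider-crank, x = r cosθ + √(L² − r² sin²θ), so v = −rω sinθ·[1 + r cosθ/√(L² − r² sin²θ)].
With r = 0.0532 m, L = 0.1553 m, θ = 52°: √(L² − r² sin²θ) = 0.14953 m.
v = −0.0532·11.75·0.78801·[1 + 0.0532·0.61566/0.14953] = -0.60046 m/s.
|v| = 0.60046 m/s.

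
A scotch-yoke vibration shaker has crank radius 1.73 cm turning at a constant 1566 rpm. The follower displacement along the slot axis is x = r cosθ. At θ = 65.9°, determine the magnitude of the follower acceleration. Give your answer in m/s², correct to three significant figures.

190

ω = 164 rad/s (from 1566 rpm).
x = r cosθ ⇒ ẍ = −rω² cosθ (ω constant).
|a| = rω²|cosθ| = 0.0173·(164)²·|cos 65.9°| = 189.98 m/s².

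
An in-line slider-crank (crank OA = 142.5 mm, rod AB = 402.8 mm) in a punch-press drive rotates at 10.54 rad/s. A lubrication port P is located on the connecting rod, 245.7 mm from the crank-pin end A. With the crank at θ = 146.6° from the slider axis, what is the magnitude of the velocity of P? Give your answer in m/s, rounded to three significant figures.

0.833

ω = 10.54 rad/s.  Crank-pin speed |V_A| = rω = 1.5019 m/s, perpendicular to OA.
Rod angle: sinφ = −(r/L) sinθ ⇒ φ = -11.230°; ω_rod = −rω cosθ/√(L²−r²sin²θ) = +3.1737 rad/s.
V_P = V_A + ω_rod × AP, with AP = 0.2457 m along the rod.
Components: V_Px = −rω sinθ − a·ω_rod·sinφ = -0.67494 m/s;  V_Py = rω cosθ + a·ω_rod·cosφ = -0.48905 m/s.
|V_P| = √(V_Px² + V_Py²) = 0.83349 m/s.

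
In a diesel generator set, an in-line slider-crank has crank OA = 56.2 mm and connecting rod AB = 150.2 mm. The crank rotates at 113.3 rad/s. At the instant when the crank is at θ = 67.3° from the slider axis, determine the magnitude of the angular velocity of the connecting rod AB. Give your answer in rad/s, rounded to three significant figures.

17.4

ω = 113.3 rad/s
The rod makes angle φ with the slider axis where L sinφ = r sinθ; differentiating, L cosφ·φ̇ = r ω cosθ.
L cosφ = √(L² − r² sin²θ) = 0.14097 m.
|ω_rod| = r ω |cosθ| / √(L² − r² sin²θ) = 0.0562·113.3·0.38591/0.14097 = 17.431 rad/s.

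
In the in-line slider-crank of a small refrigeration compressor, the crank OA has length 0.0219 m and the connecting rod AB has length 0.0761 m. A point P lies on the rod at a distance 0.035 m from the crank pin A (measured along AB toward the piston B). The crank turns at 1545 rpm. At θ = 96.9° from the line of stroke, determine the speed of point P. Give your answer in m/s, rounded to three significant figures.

ω = 161.8 rad/s.  Crank-pin speed |V_A| = rω = 3.5432 m/s, perpendicular to OA.
Rod angle: sinφ = −(r/L) sinθ ⇒ φ = -16.600°; ω_rod = −rω cosθ/√(L²−r²sin²θ) = +5.8369 rad/s.
V_P = V_A + ω_rod × AP, with AP = 0.035 m along the rod.
Components: V_Px = −rω sinθ − a·ω_rod·sinφ = -3.4592 m/s;  V_Py = rω cosθ + a·ω_rod·cosφ = -0.2299 m/s.
|V_P| = √(V_Px² + V_Py²) = 3.4668 m/s.

3.47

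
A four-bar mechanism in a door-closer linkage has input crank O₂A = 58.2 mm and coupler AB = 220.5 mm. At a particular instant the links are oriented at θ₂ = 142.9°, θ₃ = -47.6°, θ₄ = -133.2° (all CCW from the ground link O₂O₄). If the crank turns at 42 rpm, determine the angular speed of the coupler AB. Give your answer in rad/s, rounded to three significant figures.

1.16

ω₂ = 4.398 rad/s (from 42 rpm).
Differentiating the loop-closure r₂e^{iθ₂}+r₃e^{iθ₃}=r₁+r₄e^{iθ₄} gives r₂ω₂e^{iθ₂}+r₃ω₃e^{iθ₃}=r₄ω₄e^{iθ₄}.
Eliminating the other unknown: ω₃ = r₂ω₂ sin(θ₄−θ₂) / [r₃ sin(θ₃−θ₄)].
Numerator sine = +0.99434; denominator sine = +0.99705.
Result = 0.0582·4.398·(+0.99434) / (0.2205·(+0.99705)) = +1.1577 rad/s; magnitude 1.1577 rad/s.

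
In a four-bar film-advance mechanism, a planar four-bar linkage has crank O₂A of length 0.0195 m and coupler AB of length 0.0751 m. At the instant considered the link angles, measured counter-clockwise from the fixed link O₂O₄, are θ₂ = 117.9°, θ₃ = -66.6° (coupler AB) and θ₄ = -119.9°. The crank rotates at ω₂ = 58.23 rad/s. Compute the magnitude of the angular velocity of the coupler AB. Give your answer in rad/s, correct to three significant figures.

16.0

ω₂ = 58.23 rad/s
Differentiating the loop-closure r₂e^{iθ₂}+r₃e^{iθ₃}=r₁+r₄e^{iθ₄} gives r₂ω₂e^{iθ₂}+r₃ω₃e^{iθ₃}=r₄ω₄e^{iθ₄}.
Eliminating the other unknown: ω₃ = r₂ω₂ sin(θ₄−θ₂) / [r₃ sin(θ₃−θ₄)].
Numerator sine = +0.84619; denominator sine = +0.80178.
Result = 0.0195·58.23·(+0.84619) / (0.0751·(+0.80178)) = +15.957 rad/s; magnitude 15.957 rad/s.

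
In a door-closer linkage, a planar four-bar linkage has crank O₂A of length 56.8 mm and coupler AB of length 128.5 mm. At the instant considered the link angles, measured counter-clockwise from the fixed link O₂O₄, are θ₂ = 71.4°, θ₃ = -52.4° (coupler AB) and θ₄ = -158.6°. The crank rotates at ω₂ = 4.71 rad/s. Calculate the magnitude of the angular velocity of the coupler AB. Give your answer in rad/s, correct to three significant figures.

1.66

ω₂ = 4.71 rad/s
Differentiating the loop-closure r₂e^{iθ₂}+r₃e^{iθ₃}=r₁+r₄e^{iθ₄} gives r₂ω₂e^{iθ₂}+r₃ω₃e^{iθ₃}=r₄ω₄e^{iθ₄}.
Eliminating the other unknown: ω₃ = r₂ω₂ sin(θ₄−θ₂) / [r₃ sin(θ₃−θ₄)].
Numerator sine = +0.76604; denominator sine = +0.96029.
Result = 0.0568·4.71·(+0.76604) / (0.1285·(+0.96029)) = +1.6608 rad/s; magnitude 1.6608 rad/s.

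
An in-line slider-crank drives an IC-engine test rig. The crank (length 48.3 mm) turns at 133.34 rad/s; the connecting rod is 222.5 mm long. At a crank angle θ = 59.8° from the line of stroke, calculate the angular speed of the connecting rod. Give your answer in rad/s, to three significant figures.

14.8

ω = 133.3 rad/s
The rod makes angle φ with the slider axis where L sinφ = r sinθ; differentiating, L cosφ·φ̇ = r ω cosθ.
L cosφ = √(L² − r² sin²θ) = 0.21855 m.
|ω_rod| = r ω |cosθ| / √(L² − r² sin²θ) = 0.0483·133.3·0.50302/0.21855 = 14.823 rad/s.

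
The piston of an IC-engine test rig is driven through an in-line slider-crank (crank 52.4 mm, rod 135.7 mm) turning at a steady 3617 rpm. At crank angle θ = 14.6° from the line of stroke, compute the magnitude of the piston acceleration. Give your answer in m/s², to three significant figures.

ω = 2π·3617/60 = 378.8 rad/s
x(θ) = r cosθ + √(L² − r² sin²θ); with ω constant, a = ω²·d²x/dθ².
d²x/dθ² = −r cosθ − r²(cos2θ)/√u − r⁴ sin²2θ/(4u^{3/2}),  u = L² − r² sin²θ = 0.01824 m².
Substituting r = 0.0524 m, L = 0.1357 m, θ = 14.6°: d²x/dθ² = -0.068637 m.
a = ω²·d²x/dθ² = (378.8)²·(-0.068637) = -9847.2 m/s²;  |a| = 9847.2 m/s².

9850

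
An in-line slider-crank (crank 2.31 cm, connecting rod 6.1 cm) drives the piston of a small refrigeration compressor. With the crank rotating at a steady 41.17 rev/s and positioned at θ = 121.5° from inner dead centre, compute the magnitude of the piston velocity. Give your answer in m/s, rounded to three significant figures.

4.03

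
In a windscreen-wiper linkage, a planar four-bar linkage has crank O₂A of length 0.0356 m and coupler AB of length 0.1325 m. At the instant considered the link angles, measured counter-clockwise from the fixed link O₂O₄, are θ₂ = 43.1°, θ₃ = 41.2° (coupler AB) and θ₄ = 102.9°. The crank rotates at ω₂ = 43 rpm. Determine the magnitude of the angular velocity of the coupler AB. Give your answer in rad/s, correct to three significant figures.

1.19

ω₂ = 4.503 rad/s (from 43 rpm).
Differentiating the loop-closure r₂e^{iθ₂}+r₃e^{iθ₃}=r₁+r₄e^{iθ₄} gives r₂ω₂e^{iθ₂}+r₃ω₃e^{iθ₃}=r₄ω₄e^{iθ₄}.
Eliminating the other unknown: ω₃ = r₂ω₂ sin(θ₄−θ₂) / [r₃ sin(θ₃−θ₄)].
Numerator sine = +0.86427; denominator sine = -0.88048.
Result = 0.0356·4.503·(+0.86427) / (0.1325·(-0.88048)) = -1.1876 rad/s; magnitude 1.1876 rad/s.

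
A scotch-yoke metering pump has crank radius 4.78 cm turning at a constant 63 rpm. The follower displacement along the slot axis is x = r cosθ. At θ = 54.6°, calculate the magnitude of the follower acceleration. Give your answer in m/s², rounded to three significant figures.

1.21

ω = 6.597 rad/s (from 63 rpm).
x = r cosθ ⇒ ẍ = −rω² cosθ (ω constant).
|a| = rω²|cosθ| = 0.0478·(6.597)²·|cos 54.6°| = 1.2052 m/s².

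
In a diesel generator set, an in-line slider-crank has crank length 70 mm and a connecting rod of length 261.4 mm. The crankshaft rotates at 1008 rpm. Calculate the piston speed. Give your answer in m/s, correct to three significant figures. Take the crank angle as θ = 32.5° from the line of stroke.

4.88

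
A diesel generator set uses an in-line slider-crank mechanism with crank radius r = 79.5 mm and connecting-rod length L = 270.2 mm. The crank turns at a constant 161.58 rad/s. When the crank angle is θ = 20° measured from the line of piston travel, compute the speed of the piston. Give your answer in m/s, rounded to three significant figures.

5.61

ω = 161.6 rad/s
For an in-line slider-crank, x = r cosθ + √(L² − r² sin²θ), so v = −rω sinθ·[1 + r cosθ/√(L² − r² sin²θ)].
With r = 0.0795 m, L = 0.2702 m, θ = 20°: √(L² − r² sin²θ) = 0.26883 m.
v = −0.0795·161.6·0.34202·[1 + 0.0795·0.93969/0.26883] = -5.6144 m/s.
|v| = 5.6144 m/s.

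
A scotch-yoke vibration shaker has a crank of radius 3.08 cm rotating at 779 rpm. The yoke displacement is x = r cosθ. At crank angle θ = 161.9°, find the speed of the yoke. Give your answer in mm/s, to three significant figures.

781

ω = 81.58 rad/s (from 779 rpm).
x = r cosθ ⇒ ẋ = −rω sinθ.
|v| = rω|sinθ| = 0.0308·81.58·|sin 161.9°| = 0.78059 m/s = 780.59 mm/s.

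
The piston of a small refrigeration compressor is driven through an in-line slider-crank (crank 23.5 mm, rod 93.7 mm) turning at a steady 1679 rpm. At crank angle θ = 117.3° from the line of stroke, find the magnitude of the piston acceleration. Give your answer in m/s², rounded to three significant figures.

439

ω = 2π·1679/60 = 175.8 rad/s
x(θ) = r cosθ + √(L² − r² sin²θ); with ω constant, a = ω²·d²x/dθ².
d²x/dθ² = −r cosθ − r²(cos2θ)/√u − r⁴ sin²2θ/(4u^{3/2}),  u = L² − r² sin²θ = 0.00834361 m².
Substituting r = 0.0235 m, L = 0.0937 m, θ = 117.3°: d²x/dθ² = +0.014214 m.
a = ω²·d²x/dθ² = (175.8)²·(+0.014214) = +439.42 m/s²;  |a| = 439.42 m/s².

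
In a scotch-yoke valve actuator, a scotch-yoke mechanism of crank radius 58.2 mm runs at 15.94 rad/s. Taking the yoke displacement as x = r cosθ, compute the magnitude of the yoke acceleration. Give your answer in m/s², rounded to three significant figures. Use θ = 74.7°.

ω = 15.94 rad/s
x = r cosθ ⇒ ẍ = −rω² cosθ (ω constant).
|a| = rω²|cosθ| = 0.0582·(15.94)²·|cos 74.7°| = 3.9021 m/s².

3.90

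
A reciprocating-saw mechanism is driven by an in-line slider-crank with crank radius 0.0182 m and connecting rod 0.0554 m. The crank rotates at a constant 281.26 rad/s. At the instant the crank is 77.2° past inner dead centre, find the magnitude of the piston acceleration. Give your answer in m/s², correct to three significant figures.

129

ω = 281.3 rad/s
x(θ) = r cosθ + √(L² − r² sin²θ); with ω constant, a = ω²·d²x/dθ².
d²x/dθ² = −r cosθ − r²(cos2θ)/√u − r⁴ sin²2θ/(4u^{3/2}),  u = L² − r² sin²θ = 0.00275418 m².
Substituting r = 0.0182 m, L = 0.0554 m, θ = 77.2°: d²x/dθ² = +0.0016245 m.
a = ω²·d²x/dθ² = (281.3)²·(+0.0016245) = +128.51 m/s²;  |a| = 128.51 m/s².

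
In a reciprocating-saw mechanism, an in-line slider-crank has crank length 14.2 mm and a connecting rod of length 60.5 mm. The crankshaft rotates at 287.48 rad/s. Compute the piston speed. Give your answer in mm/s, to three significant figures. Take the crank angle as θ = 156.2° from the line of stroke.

1290

ω = 287.5 rad/s
For an in-line slider-crank, x = r cosθ + √(L² − r² sin²θ), so v = −rω sinθ·[1 + r cosθ/√(L² − r² sin²θ)].
With r = 0.0142 m, L = 0.0605 m, θ = 156.2°: √(L² − r² sin²θ) = 0.060228 m.
v = −0.0142·287.5·0.40355·[1 + 0.0142·-0.91496/0.060228] = -1.292 m/s.
|v| = 1.292 m/s = 1292 mm/s.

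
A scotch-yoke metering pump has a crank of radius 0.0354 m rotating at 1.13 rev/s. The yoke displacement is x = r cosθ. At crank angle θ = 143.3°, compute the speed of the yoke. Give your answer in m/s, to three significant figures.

0.150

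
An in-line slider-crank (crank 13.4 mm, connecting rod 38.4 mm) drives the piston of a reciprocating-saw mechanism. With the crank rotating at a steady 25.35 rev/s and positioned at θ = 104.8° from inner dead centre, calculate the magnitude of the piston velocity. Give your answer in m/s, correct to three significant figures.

1.87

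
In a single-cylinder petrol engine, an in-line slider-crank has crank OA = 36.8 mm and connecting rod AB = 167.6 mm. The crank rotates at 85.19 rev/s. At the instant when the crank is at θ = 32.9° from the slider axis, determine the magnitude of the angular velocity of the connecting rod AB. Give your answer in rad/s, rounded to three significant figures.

ω = 535.3 rad/s (converted from 85.19 rev/s).
The rod makes angle φ with the slider axis where L sinφ = r sinθ; differentiating, L cosφ·φ̇ = r ω cosθ.
L cosφ = √(L² − r² sin²θ) = 0.1664 m.
|ω_rod| = r ω |cosθ| / √(L² − r² sin²θ) = 0.0368·535.3·0.83962/0.1664 = 99.388 rad/s.

99.4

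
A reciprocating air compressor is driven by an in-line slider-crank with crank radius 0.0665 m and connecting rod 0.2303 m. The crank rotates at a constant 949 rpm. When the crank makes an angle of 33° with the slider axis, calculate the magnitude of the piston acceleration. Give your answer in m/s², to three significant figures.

ω = 2π·949/60 = 99.38 rad/s
x(θ) = r cosθ + √(L² − r² sin²θ); with ω constant, a = ω²·d²x/dθ².
d²x/dθ² = −r cosθ − r²(cos2θ)/√u − r⁴ sin²2θ/(4u^{3/2}),  u = L² − r² sin²θ = 0.0517263 m².
Substituting r = 0.0665 m, L = 0.2303 m, θ = 33°: d²x/dθ² = -0.064027 m.
a = ω²·d²x/dθ² = (99.38)²·(-0.064027) = -632.34 m/s²;  |a| = 632.34 m/s².

632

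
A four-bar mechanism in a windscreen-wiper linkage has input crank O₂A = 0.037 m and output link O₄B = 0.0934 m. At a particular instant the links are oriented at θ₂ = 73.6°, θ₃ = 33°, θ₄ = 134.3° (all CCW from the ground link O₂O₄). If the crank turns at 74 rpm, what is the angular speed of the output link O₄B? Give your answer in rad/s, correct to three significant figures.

2.04

ω₂ = 7.749 rad/s (from 74 rpm).
Differentiating the loop-closure r₂e^{iθ₂}+r₃e^{iθ₃}=r₁+r₄e^{iθ₄} gives r₂ω₂e^{iθ₂}+r₃ω₃e^{iθ₃}=r₄ω₄e^{iθ₄}.
Eliminating the other unknown: ω₄ = r₂ω₂ sin(θ₂−θ₃) / [r₄ sin(θ₄−θ₃)].
Numerator sine = +0.65077; denominator sine = +0.98061.
Result = 0.037·7.749·(+0.65077) / (0.0934·(+0.98061)) = +2.0373 rad/s; magnitude 2.0373 rad/s.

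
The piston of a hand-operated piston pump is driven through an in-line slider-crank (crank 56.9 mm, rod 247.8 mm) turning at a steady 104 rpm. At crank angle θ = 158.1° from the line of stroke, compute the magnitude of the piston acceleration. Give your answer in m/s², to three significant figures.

ω = 2π·104/60 = 10.89 rad/s
x(θ) = r cosθ + √(L² − r² sin²θ); with ω constant, a = ω²·d²x/dθ².
d²x/dθ² = −r cosθ − r²(cos2θ)/√u − r⁴ sin²2θ/(4u^{3/2}),  u = L² − r² sin²θ = 0.0609544 m².
Substituting r = 0.0569 m, L = 0.2478 m, θ = 158.1°: d²x/dθ² = +0.043246 m.
a = ω²·d²x/dθ² = (10.89)²·(+0.043246) = +5.1294 m/s²;  |a| = 5.1294 m/s².

5.13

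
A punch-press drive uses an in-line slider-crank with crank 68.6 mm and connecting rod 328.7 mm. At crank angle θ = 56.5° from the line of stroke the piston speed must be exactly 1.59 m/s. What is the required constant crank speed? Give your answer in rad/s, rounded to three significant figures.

For an in-line slider-crank, |v_piston| = rω|sinθ|·[1 + r cosθ/√(L² − r² sin²θ)].
With r = 0.0686 m, L = 0.3287 m, θ = 56.5°: the bracketed kinematic factor |dx/dθ| = 0.063896 m.
ω = v/|dx/dθ| = 1.59/0.063896 = 24.884 rad/s.

24.9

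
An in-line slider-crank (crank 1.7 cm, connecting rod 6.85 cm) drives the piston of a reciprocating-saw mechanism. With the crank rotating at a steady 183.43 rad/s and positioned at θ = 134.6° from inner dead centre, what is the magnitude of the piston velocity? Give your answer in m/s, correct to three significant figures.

ω = 183.4 rad/s
For an in-line slider-crank, x = r cosθ + √(L² − r² sin²θ), so v = −rω sinθ·[1 + r cosθ/√(L² − r² sin²θ)].
With r = 0.017 m, L = 0.0685 m, θ = 134.6°: √(L² − r² sin²θ) = 0.067422 m.
v = −0.017·183.4·0.71203·[1 + 0.017·-0.70215/0.067422] = -1.8272 m/s.
|v| = 1.8272 m/s.

1.83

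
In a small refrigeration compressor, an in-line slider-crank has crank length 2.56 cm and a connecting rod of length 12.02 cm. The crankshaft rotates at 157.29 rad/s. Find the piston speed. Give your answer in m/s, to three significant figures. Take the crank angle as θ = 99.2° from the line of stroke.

3.84

ω = 157.3 rad/s
For an in-line slider-crank, x = r cosθ + √(L² − r² sin²θ), so v = −rω sinθ·[1 + r cosθ/√(L² − r² sin²θ)].
With r = 0.0256 m, L = 0.1202 m, θ = 99.2°: √(L² − r² sin²θ) = 0.11751 m.
v = −0.0256·157.3·0.98714·[1 + 0.0256·-0.15988/0.11751] = -3.8364 m/s.
|v| = 3.8364 m/s.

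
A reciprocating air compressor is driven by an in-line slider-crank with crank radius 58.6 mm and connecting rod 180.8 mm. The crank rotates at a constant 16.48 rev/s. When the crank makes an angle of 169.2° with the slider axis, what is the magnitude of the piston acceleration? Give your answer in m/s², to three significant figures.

427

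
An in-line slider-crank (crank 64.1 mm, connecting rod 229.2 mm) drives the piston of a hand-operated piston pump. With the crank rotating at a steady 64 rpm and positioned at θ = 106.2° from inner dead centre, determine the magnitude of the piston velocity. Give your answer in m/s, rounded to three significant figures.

ω = 2π·64/60 = 6.702 rad/s
For an in-line slider-crank, x = r cosθ + √(L² − r² sin²θ), so v = −rω sinθ·[1 + r cosθ/√(L² − r² sin²θ)].
With r = 0.0641 m, L = 0.2292 m, θ = 106.2°: √(L² − r² sin²θ) = 0.22078 m.
v = −0.0641·6.702·0.96029·[1 + 0.0641·-0.27899/0.22078] = -0.37913 m/s.
|v| = 0.37913 m/s.

0.379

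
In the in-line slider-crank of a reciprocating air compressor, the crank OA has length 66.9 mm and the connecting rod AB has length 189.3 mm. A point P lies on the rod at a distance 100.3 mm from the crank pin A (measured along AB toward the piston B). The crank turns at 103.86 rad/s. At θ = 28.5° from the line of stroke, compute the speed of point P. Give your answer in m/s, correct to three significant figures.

4.82

ω = 103.9 rad/s.  Crank-pin speed |V_A| = rω = 6.9482 m/s, perpendicular to OA.
Rod angle: sinφ = −(r/L) sinθ ⇒ φ = -9.708°; ω_rod = −rω cosθ/√(L²−r²sin²θ) = -32.726 rad/s.
V_P = V_A + ω_rod × AP, with AP = 0.1003 m along the rod.
Components: V_Px = −rω sinθ − a·ω_rod·sinφ = -3.8689 m/s;  V_Py = rω cosθ + a·ω_rod·cosφ = +2.8709 m/s.
|V_P| = √(V_Px² + V_Py²) = 4.8177 m/s.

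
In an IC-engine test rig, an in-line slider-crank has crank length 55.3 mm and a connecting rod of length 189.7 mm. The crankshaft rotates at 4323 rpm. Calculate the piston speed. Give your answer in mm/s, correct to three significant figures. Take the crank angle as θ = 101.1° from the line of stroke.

ω = 2π·4323/60 = 452.7 rad/s
For an in-line slider-crank, x = r cosθ + √(L² − r² sin²θ), so v = −rω sinθ·[1 + r cosθ/√(L² − r² sin²θ)].
With r = 0.0553 m, L = 0.1897 m, θ = 101.1°: √(L² − r² sin²θ) = 0.18177 m.
v = −0.0553·452.7·0.98129·[1 + 0.0553·-0.19252/0.18177] = -23.127 m/s.
|v| = 23.127 m/s = 23127 mm/s.

23100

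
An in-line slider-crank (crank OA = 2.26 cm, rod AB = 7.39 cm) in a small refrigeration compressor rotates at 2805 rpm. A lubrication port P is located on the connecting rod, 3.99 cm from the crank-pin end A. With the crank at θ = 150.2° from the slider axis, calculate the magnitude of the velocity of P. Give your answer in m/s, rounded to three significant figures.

3.87

ω = 293.7 rad/s.  Crank-pin speed |V_A| = rω = 6.6385 m/s, perpendicular to OA.
Rod angle: sinφ = −(r/L) sinθ ⇒ φ = -8.742°; ω_rod = −rω cosθ/√(L²−r²sin²θ) = +78.868 rad/s.
V_P = V_A + ω_rod × AP, with AP = 0.0399 m along the rod.
Components: V_Px = −rω sinθ − a·ω_rod·sinφ = -2.8209 m/s;  V_Py = rω cosθ + a·ω_rod·cosφ = -2.6504 m/s.
|V_P| = √(V_Px² + V_Py²) = 3.8706 m/s.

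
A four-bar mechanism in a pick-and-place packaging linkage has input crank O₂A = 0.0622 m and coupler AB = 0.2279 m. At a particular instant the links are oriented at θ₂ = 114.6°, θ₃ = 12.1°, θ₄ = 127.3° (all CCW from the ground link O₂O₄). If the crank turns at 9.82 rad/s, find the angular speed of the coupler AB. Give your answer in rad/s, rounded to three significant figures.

0.651

ω₂ = 9.82 rad/s
Differentiating the loop-closure r₂e^{iθ₂}+r₃e^{iθ₃}=r₁+r₄e^{iθ₄} gives r₂ω₂e^{iθ₂}+r₃ω₃e^{iθ₃}=r₄ω₄e^{iθ₄}.
Eliminating the other unknown: ω₃ = r₂ω₂ sin(θ₄−θ₂) / [r₃ sin(θ₃−θ₄)].
Numerator sine = +0.21985; denominator sine = -0.90483.
Result = 0.0622·9.82·(+0.21985) / (0.2279·(-0.90483)) = -0.65119 rad/s; magnitude 0.65119 rad/s.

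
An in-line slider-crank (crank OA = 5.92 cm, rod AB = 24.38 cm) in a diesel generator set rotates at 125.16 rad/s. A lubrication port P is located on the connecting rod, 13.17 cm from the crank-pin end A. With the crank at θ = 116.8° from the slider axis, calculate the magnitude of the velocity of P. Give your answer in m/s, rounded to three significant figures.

ω = 125.2 rad/s.  Crank-pin speed |V_A| = rω = 7.4095 m/s, perpendicular to OA.
Rod angle: sinφ = −(r/L) sinθ ⇒ φ = -12.518°; ω_rod = −rω cosθ/√(L²−r²sin²θ) = +14.037 rad/s.
V_P = V_A + ω_rod × AP, with AP = 0.1317 m along the rod.
Components: V_Px = −rω sinθ − a·ω_rod·sinφ = -6.2129 m/s;  V_Py = rω cosθ + a·ω_rod·cosφ = -1.5361 m/s.
|V_P| = √(V_Px² + V_Py²) = 6.4 m/s.

6.40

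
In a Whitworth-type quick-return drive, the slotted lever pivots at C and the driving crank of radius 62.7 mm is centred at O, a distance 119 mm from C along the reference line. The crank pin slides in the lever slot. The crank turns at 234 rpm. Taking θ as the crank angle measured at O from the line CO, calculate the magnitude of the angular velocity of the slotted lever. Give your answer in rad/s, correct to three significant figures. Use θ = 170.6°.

ω = 24.5 rad/s (from 234 rpm).
Crank pin A relative to C: A = (d + r cosθ, r sinθ); lever angle φ = atan2(r sinθ, d + r cosθ).
Differentiating tanφ: φ̇ = rω(d cosθ + r)/(d² + r² + 2dr cosθ).
d² + r² + 2dr cosθ = |CA|² = 0.00337007 m²;  d cosθ + r = -0.054702 m.
|ω_lever| = |0.0627·24.5·-0.054702| / 0.00337007 = 24.939 rad/s.

24.9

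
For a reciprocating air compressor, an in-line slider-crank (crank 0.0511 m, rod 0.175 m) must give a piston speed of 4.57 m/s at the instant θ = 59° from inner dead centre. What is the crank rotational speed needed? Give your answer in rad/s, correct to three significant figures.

For an in-line slider-crank, |v_piston| = rω|sinθ|·[1 + r cosθ/√(L² − r² sin²θ)].
With r = 0.0511 m, L = 0.175 m, θ = 59°: the bracketed kinematic factor |dx/dθ| = 0.050605 m.
ω = v/|dx/dθ| = 4.57/0.050605 = 90.307 rad/s.

90.3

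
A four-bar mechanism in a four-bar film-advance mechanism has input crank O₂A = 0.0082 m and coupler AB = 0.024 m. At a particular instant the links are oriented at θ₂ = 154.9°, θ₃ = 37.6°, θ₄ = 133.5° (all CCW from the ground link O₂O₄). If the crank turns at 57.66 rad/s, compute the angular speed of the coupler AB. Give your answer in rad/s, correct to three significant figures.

7.23

ω₂ = 57.66 rad/s
Differentiating the loop-closure r₂e^{iθ₂}+r₃e^{iθ₃}=r₁+r₄e^{iθ₄} gives r₂ω₂e^{iθ₂}+r₃ω₃e^{iθ₃}=r₄ω₄e^{iθ₄}.
Eliminating the other unknown: ω₃ = r₂ω₂ sin(θ₄−θ₂) / [r₃ sin(θ₃−θ₄)].
Numerator sine = -0.36488; denominator sine = -0.99470.
Result = 0.0082·57.66·(-0.36488) / (0.024·(-0.99470)) = +7.2265 rad/s; magnitude 7.2265 rad/s.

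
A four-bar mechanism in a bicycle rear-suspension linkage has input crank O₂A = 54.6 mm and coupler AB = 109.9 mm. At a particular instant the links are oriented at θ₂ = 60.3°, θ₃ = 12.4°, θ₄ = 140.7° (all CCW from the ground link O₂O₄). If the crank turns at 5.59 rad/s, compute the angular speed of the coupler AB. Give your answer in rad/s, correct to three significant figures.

ω₂ = 5.59 rad/s
Differentiating the loop-closure r₂e^{iθ₂}+r₃e^{iθ₃}=r₁+r₄e^{iθ₄} gives r₂ω₂e^{iθ₂}+r₃ω₃e^{iθ₃}=r₄ω₄e^{iθ₄}.
Eliminating the other unknown: ω₃ = r₂ω₂ sin(θ₄−θ₂) / [r₃ sin(θ₃−θ₄)].
Numerator sine = +0.98600; denominator sine = -0.78478.
Result = 0.0546·5.59·(+0.98600) / (0.1099·(-0.78478)) = -3.4893 rad/s; magnitude 3.4893 rad/s.

3.49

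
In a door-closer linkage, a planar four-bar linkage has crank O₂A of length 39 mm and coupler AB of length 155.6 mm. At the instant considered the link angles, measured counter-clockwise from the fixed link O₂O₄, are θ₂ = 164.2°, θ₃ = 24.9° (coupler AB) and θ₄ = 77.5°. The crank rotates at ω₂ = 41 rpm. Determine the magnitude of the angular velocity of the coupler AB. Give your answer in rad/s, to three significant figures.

1.35

ω₂ = 4.294 rad/s (from 41 rpm).
Differentiating the loop-closure r₂e^{iθ₂}+r₃e^{iθ₃}=r₁+r₄e^{iθ₄} gives r₂ω₂e^{iθ₂}+r₃ω₃e^{iθ₃}=r₄ω₄e^{iθ₄}.
Eliminating the other unknown: ω₃ = r₂ω₂ sin(θ₄−θ₂) / [r₃ sin(θ₃−θ₄)].
Numerator sine = -0.99834; denominator sine = -0.79441.
Result = 0.039·4.294·(-0.99834) / (0.1556·(-0.79441)) = +1.3524 rad/s; magnitude 1.3524 rad/s.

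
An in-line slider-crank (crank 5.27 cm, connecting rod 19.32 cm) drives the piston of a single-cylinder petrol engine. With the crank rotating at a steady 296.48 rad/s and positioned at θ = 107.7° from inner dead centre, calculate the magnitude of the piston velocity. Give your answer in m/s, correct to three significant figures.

ω = 296.5 rad/s
For an in-line slider-crank, x = r cosθ + √(L² − r² sin²θ), so v = −rω sinθ·[1 + r cosθ/√(L² − r² sin²θ)].
With r = 0.0527 m, L = 0.1932 m, θ = 107.7°: √(L² − r² sin²θ) = 0.18656 m.
v = −0.0527·296.5·0.95266·[1 + 0.0527·-0.30403/0.18656] = -13.607 m/s.
|v| = 13.607 m/s.

13.6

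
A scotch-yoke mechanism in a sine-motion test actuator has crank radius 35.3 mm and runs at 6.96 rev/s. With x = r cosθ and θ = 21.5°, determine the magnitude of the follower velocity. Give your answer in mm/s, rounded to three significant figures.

566

ω = 43.73 rad/s (from 6.96 rev/s).
x = r cosθ ⇒ ẋ = −rω sinθ.
|v| = rω|sinθ| = 0.0353·43.73·|sin 21.5°| = 0.56577 m/s = 565.77 mm/s.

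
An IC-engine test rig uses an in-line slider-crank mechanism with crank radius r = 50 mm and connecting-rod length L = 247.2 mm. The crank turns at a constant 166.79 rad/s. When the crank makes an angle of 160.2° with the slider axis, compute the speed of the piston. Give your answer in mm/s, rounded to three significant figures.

2290

ω = 166.8 rad/s
For an in-line slider-crank, x = r cosθ + √(L² − r² sin²θ), so v = −rω sinθ·[1 + r cosθ/√(L² − r² sin²θ)].
With r = 0.05 m, L = 0.2472 m, θ = 160.2°: √(L² − r² sin²θ) = 0.24662 m.
v = −0.05·166.8·0.33874·[1 + 0.05·-0.94088/0.24662] = -2.286 m/s.
|v| = 2.286 m/s = 2286 mm/s.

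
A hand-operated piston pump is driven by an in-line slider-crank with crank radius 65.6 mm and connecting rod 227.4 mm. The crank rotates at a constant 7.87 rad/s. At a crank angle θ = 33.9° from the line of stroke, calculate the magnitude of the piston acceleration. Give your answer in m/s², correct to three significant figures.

ω = 7.87 rad/s
x(θ) = r cosθ + √(L² − r² sin²θ); with ω constant, a = ω²·d²x/dθ².
d²x/dθ² = −r cosθ − r²(cos2θ)/√u − r⁴ sin²2θ/(4u^{3/2}),  u = L² − r² sin²θ = 0.0503721 m².
Substituting r = 0.0656 m, L = 0.2274 m, θ = 33.9°: d²x/dθ² = -0.062045 m.
a = ω²·d²x/dθ² = (7.87)²·(-0.062045) = -3.8428 m/s²;  |a| = 3.8428 m/s².

3.84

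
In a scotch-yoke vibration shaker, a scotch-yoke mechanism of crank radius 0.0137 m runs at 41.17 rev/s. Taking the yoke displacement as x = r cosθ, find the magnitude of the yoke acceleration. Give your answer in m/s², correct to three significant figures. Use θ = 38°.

722

ω = 258.7 rad/s (from 41.17 rev/s).
x = r cosθ ⇒ ẍ = −rω² cosθ (ω constant).
|a| = rω²|cosθ| = 0.0137·(258.7)²·|cos 38°| = 722.39 m/s².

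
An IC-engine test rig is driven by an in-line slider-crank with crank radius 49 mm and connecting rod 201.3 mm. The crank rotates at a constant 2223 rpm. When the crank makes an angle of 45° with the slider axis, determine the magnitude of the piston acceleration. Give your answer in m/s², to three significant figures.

1890

ω = 2π·2223/60 = 232.8 rad/s
x(θ) = r cosθ + √(L² − r² sin²θ); with ω constant, a = ω²·d²x/dθ².
d²x/dθ² = −r cosθ − r²(cos2θ)/√u − r⁴ sin²2θ/(4u^{3/2}),  u = L² − r² sin²θ = 0.0393212 m².
Substituting r = 0.049 m, L = 0.2013 m, θ = 45°: d²x/dθ² = -0.034833 m.
a = ω²·d²x/dθ² = (232.8)²·(-0.034833) = -1887.7 m/s²;  |a| = 1887.7 m/s².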